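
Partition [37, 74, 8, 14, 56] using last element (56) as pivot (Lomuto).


Pivot: 56
  37 <= 56: advance i (no swap)
  8 <= 56: swap -> [37, 8, 74, 14, 56]
  14 <= 56: swap -> [37, 8, 14, 74, 56]
Place pivot at 3: [37, 8, 14, 56, 74]

Partitioned: [37, 8, 14, 56, 74]


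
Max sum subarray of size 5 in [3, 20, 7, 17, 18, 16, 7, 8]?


[0:5]: 65
[1:6]: 78
[2:7]: 65
[3:8]: 66

Max: 78 at [1:6]


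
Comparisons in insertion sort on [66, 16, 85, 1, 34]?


Algorithm: insertion sort
Input: [66, 16, 85, 1, 34]
Sorted: [1, 16, 34, 66, 85]

8


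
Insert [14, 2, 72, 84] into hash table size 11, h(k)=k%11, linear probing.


Insert 14: h=3 -> slot 3
Insert 2: h=2 -> slot 2
Insert 72: h=6 -> slot 6
Insert 84: h=7 -> slot 7

Table: [None, None, 2, 14, None, None, 72, 84, None, None, None]


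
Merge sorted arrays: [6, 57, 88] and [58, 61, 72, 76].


Take 6 from A
Take 57 from A
Take 58 from B
Take 61 from B
Take 72 from B
Take 76 from B

Merged: [6, 57, 58, 61, 72, 76, 88]


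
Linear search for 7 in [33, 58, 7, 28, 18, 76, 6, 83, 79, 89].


i=0: 33!=7
i=1: 58!=7
i=2: 7==7 found!

Found at 2, 3 comps


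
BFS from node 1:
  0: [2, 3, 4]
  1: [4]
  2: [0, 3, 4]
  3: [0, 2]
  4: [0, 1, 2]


Visit 1, enqueue [4]
Visit 4, enqueue [0, 2]
Visit 0, enqueue [3]
Visit 2, enqueue []
Visit 3, enqueue []

BFS order: [1, 4, 0, 2, 3]


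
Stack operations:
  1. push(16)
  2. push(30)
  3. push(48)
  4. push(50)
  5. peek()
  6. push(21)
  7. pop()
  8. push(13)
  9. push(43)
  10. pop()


push(16) -> [16]
push(30) -> [16, 30]
push(48) -> [16, 30, 48]
push(50) -> [16, 30, 48, 50]
peek()->50
push(21) -> [16, 30, 48, 50, 21]
pop()->21, [16, 30, 48, 50]
push(13) -> [16, 30, 48, 50, 13]
push(43) -> [16, 30, 48, 50, 13, 43]
pop()->43, [16, 30, 48, 50, 13]

Final stack: [16, 30, 48, 50, 13]


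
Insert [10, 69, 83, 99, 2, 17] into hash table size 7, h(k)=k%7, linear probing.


Insert 10: h=3 -> slot 3
Insert 69: h=6 -> slot 6
Insert 83: h=6, 1 probes -> slot 0
Insert 99: h=1 -> slot 1
Insert 2: h=2 -> slot 2
Insert 17: h=3, 1 probes -> slot 4

Table: [83, 99, 2, 10, 17, None, 69]


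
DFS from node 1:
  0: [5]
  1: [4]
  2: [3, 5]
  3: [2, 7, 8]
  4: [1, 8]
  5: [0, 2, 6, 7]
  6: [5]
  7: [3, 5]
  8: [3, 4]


Visit 1, push [4]
Visit 4, push [8]
Visit 8, push [3]
Visit 3, push [7, 2]
Visit 2, push [5]
Visit 5, push [7, 6, 0]
Visit 0, push []
Visit 6, push []
Visit 7, push []

DFS order: [1, 4, 8, 3, 2, 5, 0, 6, 7]


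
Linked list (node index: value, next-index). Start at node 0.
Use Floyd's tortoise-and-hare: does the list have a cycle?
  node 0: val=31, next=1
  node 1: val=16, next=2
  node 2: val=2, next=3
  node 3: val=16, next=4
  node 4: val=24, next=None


Floyd's tortoise (slow, +1) and hare (fast, +2):
  init: slow=0, fast=0
  step 1: slow=1, fast=2
  step 2: slow=2, fast=4
  step 3: fast -> None, no cycle

Cycle: no


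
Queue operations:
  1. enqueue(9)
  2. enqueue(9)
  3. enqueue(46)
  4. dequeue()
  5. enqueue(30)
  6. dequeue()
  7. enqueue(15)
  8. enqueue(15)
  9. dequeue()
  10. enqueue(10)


enqueue(9) -> [9]
enqueue(9) -> [9, 9]
enqueue(46) -> [9, 9, 46]
dequeue()->9, [9, 46]
enqueue(30) -> [9, 46, 30]
dequeue()->9, [46, 30]
enqueue(15) -> [46, 30, 15]
enqueue(15) -> [46, 30, 15, 15]
dequeue()->46, [30, 15, 15]
enqueue(10) -> [30, 15, 15, 10]

Final queue: [30, 15, 15, 10]


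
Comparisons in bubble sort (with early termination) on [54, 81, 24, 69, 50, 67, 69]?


Algorithm: bubble sort (with early termination)
Input: [54, 81, 24, 69, 50, 67, 69]
Sorted: [24, 50, 54, 67, 69, 69, 81]

18


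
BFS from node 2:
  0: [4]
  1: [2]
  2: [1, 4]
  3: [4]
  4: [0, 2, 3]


Visit 2, enqueue [1, 4]
Visit 1, enqueue []
Visit 4, enqueue [0, 3]
Visit 0, enqueue []
Visit 3, enqueue []

BFS order: [2, 1, 4, 0, 3]


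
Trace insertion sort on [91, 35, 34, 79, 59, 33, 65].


Initial: [91, 35, 34, 79, 59, 33, 65]
Insert 35: [35, 91, 34, 79, 59, 33, 65]
Insert 34: [34, 35, 91, 79, 59, 33, 65]
Insert 79: [34, 35, 79, 91, 59, 33, 65]
Insert 59: [34, 35, 59, 79, 91, 33, 65]
Insert 33: [33, 34, 35, 59, 79, 91, 65]
Insert 65: [33, 34, 35, 59, 65, 79, 91]

Sorted: [33, 34, 35, 59, 65, 79, 91]


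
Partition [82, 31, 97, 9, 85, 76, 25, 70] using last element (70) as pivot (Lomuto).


Pivot: 70
  31 <= 70: swap -> [31, 82, 97, 9, 85, 76, 25, 70]
  9 <= 70: swap -> [31, 9, 97, 82, 85, 76, 25, 70]
  25 <= 70: swap -> [31, 9, 25, 82, 85, 76, 97, 70]
Place pivot at 3: [31, 9, 25, 70, 85, 76, 97, 82]

Partitioned: [31, 9, 25, 70, 85, 76, 97, 82]


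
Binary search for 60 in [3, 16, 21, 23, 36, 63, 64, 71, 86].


Step 1: lo=0, hi=8, mid=4, val=36
Step 2: lo=5, hi=8, mid=6, val=64
Step 3: lo=5, hi=5, mid=5, val=63

Not found


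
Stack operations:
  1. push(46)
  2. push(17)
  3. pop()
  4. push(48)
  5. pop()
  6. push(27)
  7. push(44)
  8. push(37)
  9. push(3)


push(46) -> [46]
push(17) -> [46, 17]
pop()->17, [46]
push(48) -> [46, 48]
pop()->48, [46]
push(27) -> [46, 27]
push(44) -> [46, 27, 44]
push(37) -> [46, 27, 44, 37]
push(3) -> [46, 27, 44, 37, 3]

Final stack: [46, 27, 44, 37, 3]


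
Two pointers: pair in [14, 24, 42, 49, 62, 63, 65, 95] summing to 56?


lo=0(14)+hi=7(95)=109
lo=0(14)+hi=6(65)=79
lo=0(14)+hi=5(63)=77
lo=0(14)+hi=4(62)=76
lo=0(14)+hi=3(49)=63
lo=0(14)+hi=2(42)=56

Yes: 14+42=56


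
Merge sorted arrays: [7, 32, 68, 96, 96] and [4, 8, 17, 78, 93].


Take 4 from B
Take 7 from A
Take 8 from B
Take 17 from B
Take 32 from A
Take 68 from A
Take 78 from B
Take 93 from B

Merged: [4, 7, 8, 17, 32, 68, 78, 93, 96, 96]


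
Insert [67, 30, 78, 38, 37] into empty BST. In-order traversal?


Insert 67: root
Insert 30: L from 67
Insert 78: R from 67
Insert 38: L from 67 -> R from 30
Insert 37: L from 67 -> R from 30 -> L from 38

In-order: [30, 37, 38, 67, 78]


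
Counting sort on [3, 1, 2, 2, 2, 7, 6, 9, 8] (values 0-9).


Input: [3, 1, 2, 2, 2, 7, 6, 9, 8]
Counts: [0, 1, 3, 1, 0, 0, 1, 1, 1, 1]

Sorted: [1, 2, 2, 2, 3, 6, 7, 8, 9]


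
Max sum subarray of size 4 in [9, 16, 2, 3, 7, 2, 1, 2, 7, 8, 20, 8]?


[0:4]: 30
[1:5]: 28
[2:6]: 14
[3:7]: 13
[4:8]: 12
[5:9]: 12
[6:10]: 18
[7:11]: 37
[8:12]: 43

Max: 43 at [8:12]


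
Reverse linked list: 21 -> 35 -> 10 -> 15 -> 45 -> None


Step 1: curr=21, set curr.next=prev(None) | reversed so far: 21
Step 2: curr=35, set curr.next=prev(21) | reversed so far: 35 -> 21
Step 3: curr=10, set curr.next=prev(35) | reversed so far: 10 -> 35 -> 21
Step 4: curr=15, set curr.next=prev(10) | reversed so far: 15 -> 10 -> 35 -> 21
Step 5: curr=45, set curr.next=prev(15) | reversed so far: 45 -> 15 -> 10 -> 35 -> 21

45 -> 15 -> 10 -> 35 -> 21 -> None


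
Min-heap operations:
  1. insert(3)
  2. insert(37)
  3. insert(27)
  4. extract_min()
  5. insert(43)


insert(3) -> [3]
insert(37) -> [3, 37]
insert(27) -> [3, 37, 27]
extract_min()->3, [27, 37]
insert(43) -> [27, 37, 43]

Final heap: [27, 37, 43]


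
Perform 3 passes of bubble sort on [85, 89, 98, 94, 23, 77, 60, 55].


Initial: [85, 89, 98, 94, 23, 77, 60, 55]
Pass 1: [85, 89, 94, 23, 77, 60, 55, 98] (5 swaps)
Pass 2: [85, 89, 23, 77, 60, 55, 94, 98] (4 swaps)
Pass 3: [85, 23, 77, 60, 55, 89, 94, 98] (4 swaps)

After 3 passes: [85, 23, 77, 60, 55, 89, 94, 98]


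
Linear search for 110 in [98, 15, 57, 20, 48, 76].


i=0: 98!=110
i=1: 15!=110
i=2: 57!=110
i=3: 20!=110
i=4: 48!=110
i=5: 76!=110

Not found, 6 comps


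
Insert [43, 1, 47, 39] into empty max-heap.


Insert 43: [43]
Insert 1: [43, 1]
Insert 47: [47, 1, 43]
Insert 39: [47, 39, 43, 1]

Final heap: [47, 39, 43, 1]


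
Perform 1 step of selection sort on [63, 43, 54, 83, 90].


Initial: [63, 43, 54, 83, 90]
Step 1: min=43 at 1
  Swap: [43, 63, 54, 83, 90]

After 1 step: [43, 63, 54, 83, 90]


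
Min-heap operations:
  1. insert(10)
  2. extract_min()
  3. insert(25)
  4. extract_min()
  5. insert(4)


insert(10) -> [10]
extract_min()->10, []
insert(25) -> [25]
extract_min()->25, []
insert(4) -> [4]

Final heap: [4]


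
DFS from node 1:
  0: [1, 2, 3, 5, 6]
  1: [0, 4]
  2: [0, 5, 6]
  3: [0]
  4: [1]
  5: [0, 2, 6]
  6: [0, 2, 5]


Visit 1, push [4, 0]
Visit 0, push [6, 5, 3, 2]
Visit 2, push [6, 5]
Visit 5, push [6]
Visit 6, push []
Visit 3, push []
Visit 4, push []

DFS order: [1, 0, 2, 5, 6, 3, 4]


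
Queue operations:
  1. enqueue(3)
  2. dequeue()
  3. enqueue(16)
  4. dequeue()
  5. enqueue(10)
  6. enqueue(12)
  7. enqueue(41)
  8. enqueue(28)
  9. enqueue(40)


enqueue(3) -> [3]
dequeue()->3, []
enqueue(16) -> [16]
dequeue()->16, []
enqueue(10) -> [10]
enqueue(12) -> [10, 12]
enqueue(41) -> [10, 12, 41]
enqueue(28) -> [10, 12, 41, 28]
enqueue(40) -> [10, 12, 41, 28, 40]

Final queue: [10, 12, 41, 28, 40]


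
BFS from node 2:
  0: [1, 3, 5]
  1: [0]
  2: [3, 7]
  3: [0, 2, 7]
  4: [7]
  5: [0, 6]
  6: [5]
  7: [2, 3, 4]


Visit 2, enqueue [3, 7]
Visit 3, enqueue [0]
Visit 7, enqueue [4]
Visit 0, enqueue [1, 5]
Visit 4, enqueue []
Visit 1, enqueue []
Visit 5, enqueue [6]
Visit 6, enqueue []

BFS order: [2, 3, 7, 0, 4, 1, 5, 6]


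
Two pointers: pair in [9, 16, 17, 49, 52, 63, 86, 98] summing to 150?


lo=0(9)+hi=7(98)=107
lo=1(16)+hi=7(98)=114
lo=2(17)+hi=7(98)=115
lo=3(49)+hi=7(98)=147
lo=4(52)+hi=7(98)=150

Yes: 52+98=150


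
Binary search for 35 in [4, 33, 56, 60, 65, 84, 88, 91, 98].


Step 1: lo=0, hi=8, mid=4, val=65
Step 2: lo=0, hi=3, mid=1, val=33
Step 3: lo=2, hi=3, mid=2, val=56

Not found


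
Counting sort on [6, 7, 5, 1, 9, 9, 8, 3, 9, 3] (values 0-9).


Input: [6, 7, 5, 1, 9, 9, 8, 3, 9, 3]
Counts: [0, 1, 0, 2, 0, 1, 1, 1, 1, 3]

Sorted: [1, 3, 3, 5, 6, 7, 8, 9, 9, 9]


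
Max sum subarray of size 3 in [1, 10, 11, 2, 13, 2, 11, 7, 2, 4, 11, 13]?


[0:3]: 22
[1:4]: 23
[2:5]: 26
[3:6]: 17
[4:7]: 26
[5:8]: 20
[6:9]: 20
[7:10]: 13
[8:11]: 17
[9:12]: 28

Max: 28 at [9:12]


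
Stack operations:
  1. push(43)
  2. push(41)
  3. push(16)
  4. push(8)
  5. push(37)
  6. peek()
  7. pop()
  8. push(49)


push(43) -> [43]
push(41) -> [43, 41]
push(16) -> [43, 41, 16]
push(8) -> [43, 41, 16, 8]
push(37) -> [43, 41, 16, 8, 37]
peek()->37
pop()->37, [43, 41, 16, 8]
push(49) -> [43, 41, 16, 8, 49]

Final stack: [43, 41, 16, 8, 49]


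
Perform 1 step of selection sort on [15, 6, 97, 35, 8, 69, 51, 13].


Initial: [15, 6, 97, 35, 8, 69, 51, 13]
Step 1: min=6 at 1
  Swap: [6, 15, 97, 35, 8, 69, 51, 13]

After 1 step: [6, 15, 97, 35, 8, 69, 51, 13]


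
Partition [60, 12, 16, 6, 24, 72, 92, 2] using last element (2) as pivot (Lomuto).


Pivot: 2
Place pivot at 0: [2, 12, 16, 6, 24, 72, 92, 60]

Partitioned: [2, 12, 16, 6, 24, 72, 92, 60]


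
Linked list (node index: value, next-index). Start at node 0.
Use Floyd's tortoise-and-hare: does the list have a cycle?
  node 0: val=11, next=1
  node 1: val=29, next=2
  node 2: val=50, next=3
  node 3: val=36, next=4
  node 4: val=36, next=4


Floyd's tortoise (slow, +1) and hare (fast, +2):
  init: slow=0, fast=0
  step 1: slow=1, fast=2
  step 2: slow=2, fast=4
  step 3: slow=3, fast=4
  step 4: slow=4, fast=4
  slow == fast at node 4: cycle detected

Cycle: yes


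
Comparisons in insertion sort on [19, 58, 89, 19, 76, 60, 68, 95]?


Algorithm: insertion sort
Input: [19, 58, 89, 19, 76, 60, 68, 95]
Sorted: [19, 19, 58, 60, 68, 76, 89, 95]

14


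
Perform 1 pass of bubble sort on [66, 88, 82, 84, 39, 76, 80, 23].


Initial: [66, 88, 82, 84, 39, 76, 80, 23]
Pass 1: [66, 82, 84, 39, 76, 80, 23, 88] (6 swaps)

After 1 pass: [66, 82, 84, 39, 76, 80, 23, 88]


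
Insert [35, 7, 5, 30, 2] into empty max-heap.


Insert 35: [35]
Insert 7: [35, 7]
Insert 5: [35, 7, 5]
Insert 30: [35, 30, 5, 7]
Insert 2: [35, 30, 5, 7, 2]

Final heap: [35, 30, 5, 7, 2]


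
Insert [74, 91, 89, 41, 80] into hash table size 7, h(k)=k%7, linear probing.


Insert 74: h=4 -> slot 4
Insert 91: h=0 -> slot 0
Insert 89: h=5 -> slot 5
Insert 41: h=6 -> slot 6
Insert 80: h=3 -> slot 3

Table: [91, None, None, 80, 74, 89, 41]


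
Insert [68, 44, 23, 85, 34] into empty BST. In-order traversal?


Insert 68: root
Insert 44: L from 68
Insert 23: L from 68 -> L from 44
Insert 85: R from 68
Insert 34: L from 68 -> L from 44 -> R from 23

In-order: [23, 34, 44, 68, 85]


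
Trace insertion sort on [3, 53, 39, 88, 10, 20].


Initial: [3, 53, 39, 88, 10, 20]
Insert 53: [3, 53, 39, 88, 10, 20]
Insert 39: [3, 39, 53, 88, 10, 20]
Insert 88: [3, 39, 53, 88, 10, 20]
Insert 10: [3, 10, 39, 53, 88, 20]
Insert 20: [3, 10, 20, 39, 53, 88]

Sorted: [3, 10, 20, 39, 53, 88]


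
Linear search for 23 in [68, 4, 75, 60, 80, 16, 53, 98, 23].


i=0: 68!=23
i=1: 4!=23
i=2: 75!=23
i=3: 60!=23
i=4: 80!=23
i=5: 16!=23
i=6: 53!=23
i=7: 98!=23
i=8: 23==23 found!

Found at 8, 9 comps


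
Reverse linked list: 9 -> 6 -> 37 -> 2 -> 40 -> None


Step 1: curr=9, set curr.next=prev(None) | reversed so far: 9
Step 2: curr=6, set curr.next=prev(9) | reversed so far: 6 -> 9
Step 3: curr=37, set curr.next=prev(6) | reversed so far: 37 -> 6 -> 9
Step 4: curr=2, set curr.next=prev(37) | reversed so far: 2 -> 37 -> 6 -> 9
Step 5: curr=40, set curr.next=prev(2) | reversed so far: 40 -> 2 -> 37 -> 6 -> 9

40 -> 2 -> 37 -> 6 -> 9 -> None


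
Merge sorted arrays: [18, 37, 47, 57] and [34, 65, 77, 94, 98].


Take 18 from A
Take 34 from B
Take 37 from A
Take 47 from A
Take 57 from A

Merged: [18, 34, 37, 47, 57, 65, 77, 94, 98]


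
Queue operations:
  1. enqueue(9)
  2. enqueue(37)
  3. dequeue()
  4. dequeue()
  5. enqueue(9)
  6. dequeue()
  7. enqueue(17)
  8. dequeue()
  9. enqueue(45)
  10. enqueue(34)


enqueue(9) -> [9]
enqueue(37) -> [9, 37]
dequeue()->9, [37]
dequeue()->37, []
enqueue(9) -> [9]
dequeue()->9, []
enqueue(17) -> [17]
dequeue()->17, []
enqueue(45) -> [45]
enqueue(34) -> [45, 34]

Final queue: [45, 34]


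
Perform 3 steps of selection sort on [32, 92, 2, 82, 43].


Initial: [32, 92, 2, 82, 43]
Step 1: min=2 at 2
  Swap: [2, 92, 32, 82, 43]
Step 2: min=32 at 2
  Swap: [2, 32, 92, 82, 43]
Step 3: min=43 at 4
  Swap: [2, 32, 43, 82, 92]

After 3 steps: [2, 32, 43, 82, 92]


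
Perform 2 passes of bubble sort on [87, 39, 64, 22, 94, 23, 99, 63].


Initial: [87, 39, 64, 22, 94, 23, 99, 63]
Pass 1: [39, 64, 22, 87, 23, 94, 63, 99] (5 swaps)
Pass 2: [39, 22, 64, 23, 87, 63, 94, 99] (3 swaps)

After 2 passes: [39, 22, 64, 23, 87, 63, 94, 99]


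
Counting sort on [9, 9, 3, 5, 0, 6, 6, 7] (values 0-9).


Input: [9, 9, 3, 5, 0, 6, 6, 7]
Counts: [1, 0, 0, 1, 0, 1, 2, 1, 0, 2]

Sorted: [0, 3, 5, 6, 6, 7, 9, 9]


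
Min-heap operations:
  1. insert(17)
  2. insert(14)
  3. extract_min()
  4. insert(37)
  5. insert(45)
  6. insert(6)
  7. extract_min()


insert(17) -> [17]
insert(14) -> [14, 17]
extract_min()->14, [17]
insert(37) -> [17, 37]
insert(45) -> [17, 37, 45]
insert(6) -> [6, 17, 45, 37]
extract_min()->6, [17, 37, 45]

Final heap: [17, 37, 45]


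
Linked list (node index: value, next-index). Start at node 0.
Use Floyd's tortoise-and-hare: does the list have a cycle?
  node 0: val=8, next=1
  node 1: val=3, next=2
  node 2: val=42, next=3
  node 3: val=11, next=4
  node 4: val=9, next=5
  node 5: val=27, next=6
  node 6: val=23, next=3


Floyd's tortoise (slow, +1) and hare (fast, +2):
  init: slow=0, fast=0
  step 1: slow=1, fast=2
  step 2: slow=2, fast=4
  step 3: slow=3, fast=6
  step 4: slow=4, fast=4
  slow == fast at node 4: cycle detected

Cycle: yes


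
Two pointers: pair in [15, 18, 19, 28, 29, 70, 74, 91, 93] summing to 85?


lo=0(15)+hi=8(93)=108
lo=0(15)+hi=7(91)=106
lo=0(15)+hi=6(74)=89
lo=0(15)+hi=5(70)=85

Yes: 15+70=85


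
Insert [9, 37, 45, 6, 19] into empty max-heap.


Insert 9: [9]
Insert 37: [37, 9]
Insert 45: [45, 9, 37]
Insert 6: [45, 9, 37, 6]
Insert 19: [45, 19, 37, 6, 9]

Final heap: [45, 19, 37, 6, 9]


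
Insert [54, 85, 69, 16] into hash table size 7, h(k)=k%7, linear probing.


Insert 54: h=5 -> slot 5
Insert 85: h=1 -> slot 1
Insert 69: h=6 -> slot 6
Insert 16: h=2 -> slot 2

Table: [None, 85, 16, None, None, 54, 69]


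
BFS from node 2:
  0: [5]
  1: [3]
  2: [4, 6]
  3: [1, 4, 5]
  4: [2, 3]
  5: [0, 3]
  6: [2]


Visit 2, enqueue [4, 6]
Visit 4, enqueue [3]
Visit 6, enqueue []
Visit 3, enqueue [1, 5]
Visit 1, enqueue []
Visit 5, enqueue [0]
Visit 0, enqueue []

BFS order: [2, 4, 6, 3, 1, 5, 0]


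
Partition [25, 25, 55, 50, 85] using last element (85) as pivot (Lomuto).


Pivot: 85
  25 <= 85: advance i (no swap)
  25 <= 85: advance i (no swap)
  55 <= 85: advance i (no swap)
  50 <= 85: advance i (no swap)
Place pivot at 4: [25, 25, 55, 50, 85]

Partitioned: [25, 25, 55, 50, 85]


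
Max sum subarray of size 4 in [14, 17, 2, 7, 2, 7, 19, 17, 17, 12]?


[0:4]: 40
[1:5]: 28
[2:6]: 18
[3:7]: 35
[4:8]: 45
[5:9]: 60
[6:10]: 65

Max: 65 at [6:10]


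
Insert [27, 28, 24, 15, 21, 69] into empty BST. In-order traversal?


Insert 27: root
Insert 28: R from 27
Insert 24: L from 27
Insert 15: L from 27 -> L from 24
Insert 21: L from 27 -> L from 24 -> R from 15
Insert 69: R from 27 -> R from 28

In-order: [15, 21, 24, 27, 28, 69]


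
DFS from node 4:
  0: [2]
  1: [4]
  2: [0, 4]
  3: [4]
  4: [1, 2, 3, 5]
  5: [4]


Visit 4, push [5, 3, 2, 1]
Visit 1, push []
Visit 2, push [0]
Visit 0, push []
Visit 3, push []
Visit 5, push []

DFS order: [4, 1, 2, 0, 3, 5]


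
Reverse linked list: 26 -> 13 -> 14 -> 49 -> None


Step 1: curr=26, set curr.next=prev(None) | reversed so far: 26
Step 2: curr=13, set curr.next=prev(26) | reversed so far: 13 -> 26
Step 3: curr=14, set curr.next=prev(13) | reversed so far: 14 -> 13 -> 26
Step 4: curr=49, set curr.next=prev(14) | reversed so far: 49 -> 14 -> 13 -> 26

49 -> 14 -> 13 -> 26 -> None


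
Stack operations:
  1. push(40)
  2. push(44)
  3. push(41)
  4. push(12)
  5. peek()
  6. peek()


push(40) -> [40]
push(44) -> [40, 44]
push(41) -> [40, 44, 41]
push(12) -> [40, 44, 41, 12]
peek()->12
peek()->12

Final stack: [40, 44, 41, 12]


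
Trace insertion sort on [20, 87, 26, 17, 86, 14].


Initial: [20, 87, 26, 17, 86, 14]
Insert 87: [20, 87, 26, 17, 86, 14]
Insert 26: [20, 26, 87, 17, 86, 14]
Insert 17: [17, 20, 26, 87, 86, 14]
Insert 86: [17, 20, 26, 86, 87, 14]
Insert 14: [14, 17, 20, 26, 86, 87]

Sorted: [14, 17, 20, 26, 86, 87]


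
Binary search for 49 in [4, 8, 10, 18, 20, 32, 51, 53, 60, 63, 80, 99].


Step 1: lo=0, hi=11, mid=5, val=32
Step 2: lo=6, hi=11, mid=8, val=60
Step 3: lo=6, hi=7, mid=6, val=51

Not found


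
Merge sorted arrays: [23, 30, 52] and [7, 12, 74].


Take 7 from B
Take 12 from B
Take 23 from A
Take 30 from A
Take 52 from A

Merged: [7, 12, 23, 30, 52, 74]


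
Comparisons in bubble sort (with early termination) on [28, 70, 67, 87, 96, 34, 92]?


Algorithm: bubble sort (with early termination)
Input: [28, 70, 67, 87, 96, 34, 92]
Sorted: [28, 34, 67, 70, 87, 92, 96]

20


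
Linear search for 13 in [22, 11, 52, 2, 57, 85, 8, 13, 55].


i=0: 22!=13
i=1: 11!=13
i=2: 52!=13
i=3: 2!=13
i=4: 57!=13
i=5: 85!=13
i=6: 8!=13
i=7: 13==13 found!

Found at 7, 8 comps


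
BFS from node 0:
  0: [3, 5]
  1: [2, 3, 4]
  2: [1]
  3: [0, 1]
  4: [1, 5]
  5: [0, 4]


Visit 0, enqueue [3, 5]
Visit 3, enqueue [1]
Visit 5, enqueue [4]
Visit 1, enqueue [2]
Visit 4, enqueue []
Visit 2, enqueue []

BFS order: [0, 3, 5, 1, 4, 2]


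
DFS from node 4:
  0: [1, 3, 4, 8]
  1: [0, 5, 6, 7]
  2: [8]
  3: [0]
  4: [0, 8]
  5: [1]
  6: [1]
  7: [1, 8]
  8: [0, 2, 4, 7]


Visit 4, push [8, 0]
Visit 0, push [8, 3, 1]
Visit 1, push [7, 6, 5]
Visit 5, push []
Visit 6, push []
Visit 7, push [8]
Visit 8, push [2]
Visit 2, push []
Visit 3, push []

DFS order: [4, 0, 1, 5, 6, 7, 8, 2, 3]


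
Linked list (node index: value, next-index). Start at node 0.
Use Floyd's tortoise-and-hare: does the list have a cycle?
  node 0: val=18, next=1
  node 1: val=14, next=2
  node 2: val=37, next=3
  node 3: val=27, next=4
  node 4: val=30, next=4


Floyd's tortoise (slow, +1) and hare (fast, +2):
  init: slow=0, fast=0
  step 1: slow=1, fast=2
  step 2: slow=2, fast=4
  step 3: slow=3, fast=4
  step 4: slow=4, fast=4
  slow == fast at node 4: cycle detected

Cycle: yes


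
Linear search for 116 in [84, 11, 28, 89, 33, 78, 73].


i=0: 84!=116
i=1: 11!=116
i=2: 28!=116
i=3: 89!=116
i=4: 33!=116
i=5: 78!=116
i=6: 73!=116

Not found, 7 comps


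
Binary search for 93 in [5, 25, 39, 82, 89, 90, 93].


Step 1: lo=0, hi=6, mid=3, val=82
Step 2: lo=4, hi=6, mid=5, val=90
Step 3: lo=6, hi=6, mid=6, val=93

Found at index 6


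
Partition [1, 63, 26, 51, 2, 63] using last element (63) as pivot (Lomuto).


Pivot: 63
  1 <= 63: advance i (no swap)
  63 <= 63: advance i (no swap)
  26 <= 63: advance i (no swap)
  51 <= 63: advance i (no swap)
  2 <= 63: advance i (no swap)
Place pivot at 5: [1, 63, 26, 51, 2, 63]

Partitioned: [1, 63, 26, 51, 2, 63]


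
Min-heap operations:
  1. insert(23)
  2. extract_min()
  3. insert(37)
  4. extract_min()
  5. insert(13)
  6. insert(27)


insert(23) -> [23]
extract_min()->23, []
insert(37) -> [37]
extract_min()->37, []
insert(13) -> [13]
insert(27) -> [13, 27]

Final heap: [13, 27]


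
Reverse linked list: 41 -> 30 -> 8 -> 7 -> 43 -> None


Step 1: curr=41, set curr.next=prev(None) | reversed so far: 41
Step 2: curr=30, set curr.next=prev(41) | reversed so far: 30 -> 41
Step 3: curr=8, set curr.next=prev(30) | reversed so far: 8 -> 30 -> 41
Step 4: curr=7, set curr.next=prev(8) | reversed so far: 7 -> 8 -> 30 -> 41
Step 5: curr=43, set curr.next=prev(7) | reversed so far: 43 -> 7 -> 8 -> 30 -> 41

43 -> 7 -> 8 -> 30 -> 41 -> None


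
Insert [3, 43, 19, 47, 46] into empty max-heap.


Insert 3: [3]
Insert 43: [43, 3]
Insert 19: [43, 3, 19]
Insert 47: [47, 43, 19, 3]
Insert 46: [47, 46, 19, 3, 43]

Final heap: [47, 46, 19, 3, 43]


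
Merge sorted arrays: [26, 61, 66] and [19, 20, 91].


Take 19 from B
Take 20 from B
Take 26 from A
Take 61 from A
Take 66 from A

Merged: [19, 20, 26, 61, 66, 91]


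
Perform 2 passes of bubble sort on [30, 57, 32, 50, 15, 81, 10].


Initial: [30, 57, 32, 50, 15, 81, 10]
Pass 1: [30, 32, 50, 15, 57, 10, 81] (4 swaps)
Pass 2: [30, 32, 15, 50, 10, 57, 81] (2 swaps)

After 2 passes: [30, 32, 15, 50, 10, 57, 81]


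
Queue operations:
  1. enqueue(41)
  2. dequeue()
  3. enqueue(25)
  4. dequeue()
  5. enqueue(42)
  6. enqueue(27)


enqueue(41) -> [41]
dequeue()->41, []
enqueue(25) -> [25]
dequeue()->25, []
enqueue(42) -> [42]
enqueue(27) -> [42, 27]

Final queue: [42, 27]


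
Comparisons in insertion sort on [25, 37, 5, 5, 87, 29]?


Algorithm: insertion sort
Input: [25, 37, 5, 5, 87, 29]
Sorted: [5, 5, 25, 29, 37, 87]

10


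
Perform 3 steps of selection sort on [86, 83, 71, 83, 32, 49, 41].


Initial: [86, 83, 71, 83, 32, 49, 41]
Step 1: min=32 at 4
  Swap: [32, 83, 71, 83, 86, 49, 41]
Step 2: min=41 at 6
  Swap: [32, 41, 71, 83, 86, 49, 83]
Step 3: min=49 at 5
  Swap: [32, 41, 49, 83, 86, 71, 83]

After 3 steps: [32, 41, 49, 83, 86, 71, 83]


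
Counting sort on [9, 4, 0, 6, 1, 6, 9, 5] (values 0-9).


Input: [9, 4, 0, 6, 1, 6, 9, 5]
Counts: [1, 1, 0, 0, 1, 1, 2, 0, 0, 2]

Sorted: [0, 1, 4, 5, 6, 6, 9, 9]


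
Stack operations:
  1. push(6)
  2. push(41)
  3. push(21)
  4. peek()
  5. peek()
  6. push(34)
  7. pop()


push(6) -> [6]
push(41) -> [6, 41]
push(21) -> [6, 41, 21]
peek()->21
peek()->21
push(34) -> [6, 41, 21, 34]
pop()->34, [6, 41, 21]

Final stack: [6, 41, 21]


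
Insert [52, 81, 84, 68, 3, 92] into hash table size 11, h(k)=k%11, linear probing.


Insert 52: h=8 -> slot 8
Insert 81: h=4 -> slot 4
Insert 84: h=7 -> slot 7
Insert 68: h=2 -> slot 2
Insert 3: h=3 -> slot 3
Insert 92: h=4, 1 probes -> slot 5

Table: [None, None, 68, 3, 81, 92, None, 84, 52, None, None]


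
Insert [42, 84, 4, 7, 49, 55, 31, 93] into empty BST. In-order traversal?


Insert 42: root
Insert 84: R from 42
Insert 4: L from 42
Insert 7: L from 42 -> R from 4
Insert 49: R from 42 -> L from 84
Insert 55: R from 42 -> L from 84 -> R from 49
Insert 31: L from 42 -> R from 4 -> R from 7
Insert 93: R from 42 -> R from 84

In-order: [4, 7, 31, 42, 49, 55, 84, 93]


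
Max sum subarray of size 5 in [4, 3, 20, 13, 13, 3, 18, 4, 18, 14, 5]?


[0:5]: 53
[1:6]: 52
[2:7]: 67
[3:8]: 51
[4:9]: 56
[5:10]: 57
[6:11]: 59

Max: 67 at [2:7]


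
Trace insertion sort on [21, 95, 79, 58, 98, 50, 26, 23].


Initial: [21, 95, 79, 58, 98, 50, 26, 23]
Insert 95: [21, 95, 79, 58, 98, 50, 26, 23]
Insert 79: [21, 79, 95, 58, 98, 50, 26, 23]
Insert 58: [21, 58, 79, 95, 98, 50, 26, 23]
Insert 98: [21, 58, 79, 95, 98, 50, 26, 23]
Insert 50: [21, 50, 58, 79, 95, 98, 26, 23]
Insert 26: [21, 26, 50, 58, 79, 95, 98, 23]
Insert 23: [21, 23, 26, 50, 58, 79, 95, 98]

Sorted: [21, 23, 26, 50, 58, 79, 95, 98]


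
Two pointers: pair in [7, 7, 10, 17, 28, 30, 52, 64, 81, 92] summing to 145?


lo=0(7)+hi=9(92)=99
lo=1(7)+hi=9(92)=99
lo=2(10)+hi=9(92)=102
lo=3(17)+hi=9(92)=109
lo=4(28)+hi=9(92)=120
lo=5(30)+hi=9(92)=122
lo=6(52)+hi=9(92)=144
lo=7(64)+hi=9(92)=156
lo=7(64)+hi=8(81)=145

Yes: 64+81=145


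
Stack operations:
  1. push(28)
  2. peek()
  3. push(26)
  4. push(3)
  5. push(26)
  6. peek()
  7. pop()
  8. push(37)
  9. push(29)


push(28) -> [28]
peek()->28
push(26) -> [28, 26]
push(3) -> [28, 26, 3]
push(26) -> [28, 26, 3, 26]
peek()->26
pop()->26, [28, 26, 3]
push(37) -> [28, 26, 3, 37]
push(29) -> [28, 26, 3, 37, 29]

Final stack: [28, 26, 3, 37, 29]


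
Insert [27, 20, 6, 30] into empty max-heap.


Insert 27: [27]
Insert 20: [27, 20]
Insert 6: [27, 20, 6]
Insert 30: [30, 27, 6, 20]

Final heap: [30, 27, 6, 20]


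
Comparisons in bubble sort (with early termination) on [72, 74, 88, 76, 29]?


Algorithm: bubble sort (with early termination)
Input: [72, 74, 88, 76, 29]
Sorted: [29, 72, 74, 76, 88]

10


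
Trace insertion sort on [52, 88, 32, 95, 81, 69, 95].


Initial: [52, 88, 32, 95, 81, 69, 95]
Insert 88: [52, 88, 32, 95, 81, 69, 95]
Insert 32: [32, 52, 88, 95, 81, 69, 95]
Insert 95: [32, 52, 88, 95, 81, 69, 95]
Insert 81: [32, 52, 81, 88, 95, 69, 95]
Insert 69: [32, 52, 69, 81, 88, 95, 95]
Insert 95: [32, 52, 69, 81, 88, 95, 95]

Sorted: [32, 52, 69, 81, 88, 95, 95]


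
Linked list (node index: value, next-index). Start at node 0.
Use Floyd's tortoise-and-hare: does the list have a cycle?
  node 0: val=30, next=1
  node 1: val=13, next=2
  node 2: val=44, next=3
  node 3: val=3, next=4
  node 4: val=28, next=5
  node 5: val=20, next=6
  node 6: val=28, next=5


Floyd's tortoise (slow, +1) and hare (fast, +2):
  init: slow=0, fast=0
  step 1: slow=1, fast=2
  step 2: slow=2, fast=4
  step 3: slow=3, fast=6
  step 4: slow=4, fast=6
  step 5: slow=5, fast=6
  step 6: slow=6, fast=6
  slow == fast at node 6: cycle detected

Cycle: yes


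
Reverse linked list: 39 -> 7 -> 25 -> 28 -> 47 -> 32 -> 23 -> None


Step 1: curr=39, set curr.next=prev(None) | reversed so far: 39
Step 2: curr=7, set curr.next=prev(39) | reversed so far: 7 -> 39
Step 3: curr=25, set curr.next=prev(7) | reversed so far: 25 -> 7 -> 39
Step 4: curr=28, set curr.next=prev(25) | reversed so far: 28 -> 25 -> 7 -> 39
Step 5: curr=47, set curr.next=prev(28) | reversed so far: 47 -> 28 -> 25 -> 7 -> 39
Step 6: curr=32, set curr.next=prev(47) | reversed so far: 32 -> 47 -> 28 -> 25 -> 7 -> 39
Step 7: curr=23, set curr.next=prev(32) | reversed so far: 23 -> 32 -> 47 -> 28 -> 25 -> 7 -> 39

23 -> 32 -> 47 -> 28 -> 25 -> 7 -> 39 -> None


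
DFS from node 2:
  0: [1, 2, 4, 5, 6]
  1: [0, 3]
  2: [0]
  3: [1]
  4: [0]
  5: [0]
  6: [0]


Visit 2, push [0]
Visit 0, push [6, 5, 4, 1]
Visit 1, push [3]
Visit 3, push []
Visit 4, push []
Visit 5, push []
Visit 6, push []

DFS order: [2, 0, 1, 3, 4, 5, 6]


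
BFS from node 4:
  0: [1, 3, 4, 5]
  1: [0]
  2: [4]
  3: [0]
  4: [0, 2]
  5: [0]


Visit 4, enqueue [0, 2]
Visit 0, enqueue [1, 3, 5]
Visit 2, enqueue []
Visit 1, enqueue []
Visit 3, enqueue []
Visit 5, enqueue []

BFS order: [4, 0, 2, 1, 3, 5]


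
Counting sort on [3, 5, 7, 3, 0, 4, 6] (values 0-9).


Input: [3, 5, 7, 3, 0, 4, 6]
Counts: [1, 0, 0, 2, 1, 1, 1, 1, 0, 0]

Sorted: [0, 3, 3, 4, 5, 6, 7]


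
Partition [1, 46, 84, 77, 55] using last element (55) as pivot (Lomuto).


Pivot: 55
  1 <= 55: advance i (no swap)
  46 <= 55: advance i (no swap)
Place pivot at 2: [1, 46, 55, 77, 84]

Partitioned: [1, 46, 55, 77, 84]


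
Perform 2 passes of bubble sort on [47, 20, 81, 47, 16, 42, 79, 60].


Initial: [47, 20, 81, 47, 16, 42, 79, 60]
Pass 1: [20, 47, 47, 16, 42, 79, 60, 81] (6 swaps)
Pass 2: [20, 47, 16, 42, 47, 60, 79, 81] (3 swaps)

After 2 passes: [20, 47, 16, 42, 47, 60, 79, 81]


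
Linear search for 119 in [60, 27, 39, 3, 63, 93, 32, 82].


i=0: 60!=119
i=1: 27!=119
i=2: 39!=119
i=3: 3!=119
i=4: 63!=119
i=5: 93!=119
i=6: 32!=119
i=7: 82!=119

Not found, 8 comps


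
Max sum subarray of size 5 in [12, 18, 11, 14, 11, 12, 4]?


[0:5]: 66
[1:6]: 66
[2:7]: 52

Max: 66 at [0:5]


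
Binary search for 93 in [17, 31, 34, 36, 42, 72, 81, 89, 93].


Step 1: lo=0, hi=8, mid=4, val=42
Step 2: lo=5, hi=8, mid=6, val=81
Step 3: lo=7, hi=8, mid=7, val=89
Step 4: lo=8, hi=8, mid=8, val=93

Found at index 8


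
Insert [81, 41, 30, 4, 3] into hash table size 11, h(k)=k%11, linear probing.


Insert 81: h=4 -> slot 4
Insert 41: h=8 -> slot 8
Insert 30: h=8, 1 probes -> slot 9
Insert 4: h=4, 1 probes -> slot 5
Insert 3: h=3 -> slot 3

Table: [None, None, None, 3, 81, 4, None, None, 41, 30, None]


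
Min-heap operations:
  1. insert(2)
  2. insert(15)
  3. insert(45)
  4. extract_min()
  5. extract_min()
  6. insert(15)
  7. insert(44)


insert(2) -> [2]
insert(15) -> [2, 15]
insert(45) -> [2, 15, 45]
extract_min()->2, [15, 45]
extract_min()->15, [45]
insert(15) -> [15, 45]
insert(44) -> [15, 45, 44]

Final heap: [15, 45, 44]


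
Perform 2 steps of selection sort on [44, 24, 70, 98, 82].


Initial: [44, 24, 70, 98, 82]
Step 1: min=24 at 1
  Swap: [24, 44, 70, 98, 82]
Step 2: min=44 at 1
  Swap: [24, 44, 70, 98, 82]

After 2 steps: [24, 44, 70, 98, 82]


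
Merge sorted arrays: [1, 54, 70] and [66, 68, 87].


Take 1 from A
Take 54 from A
Take 66 from B
Take 68 from B
Take 70 from A

Merged: [1, 54, 66, 68, 70, 87]


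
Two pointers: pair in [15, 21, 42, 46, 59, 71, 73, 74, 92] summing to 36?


lo=0(15)+hi=8(92)=107
lo=0(15)+hi=7(74)=89
lo=0(15)+hi=6(73)=88
lo=0(15)+hi=5(71)=86
lo=0(15)+hi=4(59)=74
lo=0(15)+hi=3(46)=61
lo=0(15)+hi=2(42)=57
lo=0(15)+hi=1(21)=36

Yes: 15+21=36


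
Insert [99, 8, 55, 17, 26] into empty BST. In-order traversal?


Insert 99: root
Insert 8: L from 99
Insert 55: L from 99 -> R from 8
Insert 17: L from 99 -> R from 8 -> L from 55
Insert 26: L from 99 -> R from 8 -> L from 55 -> R from 17

In-order: [8, 17, 26, 55, 99]


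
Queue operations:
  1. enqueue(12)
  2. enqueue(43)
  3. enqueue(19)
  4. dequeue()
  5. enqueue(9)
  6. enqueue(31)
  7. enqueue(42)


enqueue(12) -> [12]
enqueue(43) -> [12, 43]
enqueue(19) -> [12, 43, 19]
dequeue()->12, [43, 19]
enqueue(9) -> [43, 19, 9]
enqueue(31) -> [43, 19, 9, 31]
enqueue(42) -> [43, 19, 9, 31, 42]

Final queue: [43, 19, 9, 31, 42]


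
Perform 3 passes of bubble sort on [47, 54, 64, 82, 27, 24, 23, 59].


Initial: [47, 54, 64, 82, 27, 24, 23, 59]
Pass 1: [47, 54, 64, 27, 24, 23, 59, 82] (4 swaps)
Pass 2: [47, 54, 27, 24, 23, 59, 64, 82] (4 swaps)
Pass 3: [47, 27, 24, 23, 54, 59, 64, 82] (3 swaps)

After 3 passes: [47, 27, 24, 23, 54, 59, 64, 82]


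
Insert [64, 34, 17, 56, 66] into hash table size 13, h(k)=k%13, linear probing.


Insert 64: h=12 -> slot 12
Insert 34: h=8 -> slot 8
Insert 17: h=4 -> slot 4
Insert 56: h=4, 1 probes -> slot 5
Insert 66: h=1 -> slot 1

Table: [None, 66, None, None, 17, 56, None, None, 34, None, None, None, 64]


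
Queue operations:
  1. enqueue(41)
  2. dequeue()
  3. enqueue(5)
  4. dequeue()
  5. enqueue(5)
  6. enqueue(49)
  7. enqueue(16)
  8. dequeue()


enqueue(41) -> [41]
dequeue()->41, []
enqueue(5) -> [5]
dequeue()->5, []
enqueue(5) -> [5]
enqueue(49) -> [5, 49]
enqueue(16) -> [5, 49, 16]
dequeue()->5, [49, 16]

Final queue: [49, 16]


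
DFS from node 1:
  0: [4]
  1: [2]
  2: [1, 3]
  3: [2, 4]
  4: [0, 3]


Visit 1, push [2]
Visit 2, push [3]
Visit 3, push [4]
Visit 4, push [0]
Visit 0, push []

DFS order: [1, 2, 3, 4, 0]


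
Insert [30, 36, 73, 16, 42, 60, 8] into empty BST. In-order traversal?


Insert 30: root
Insert 36: R from 30
Insert 73: R from 30 -> R from 36
Insert 16: L from 30
Insert 42: R from 30 -> R from 36 -> L from 73
Insert 60: R from 30 -> R from 36 -> L from 73 -> R from 42
Insert 8: L from 30 -> L from 16

In-order: [8, 16, 30, 36, 42, 60, 73]


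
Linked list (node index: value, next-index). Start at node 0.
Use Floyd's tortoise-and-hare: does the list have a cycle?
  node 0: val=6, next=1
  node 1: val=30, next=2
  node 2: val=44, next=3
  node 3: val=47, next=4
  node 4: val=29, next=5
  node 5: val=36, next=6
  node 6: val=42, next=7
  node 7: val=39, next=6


Floyd's tortoise (slow, +1) and hare (fast, +2):
  init: slow=0, fast=0
  step 1: slow=1, fast=2
  step 2: slow=2, fast=4
  step 3: slow=3, fast=6
  step 4: slow=4, fast=6
  step 5: slow=5, fast=6
  step 6: slow=6, fast=6
  slow == fast at node 6: cycle detected

Cycle: yes


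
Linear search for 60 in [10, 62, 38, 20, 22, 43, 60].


i=0: 10!=60
i=1: 62!=60
i=2: 38!=60
i=3: 20!=60
i=4: 22!=60
i=5: 43!=60
i=6: 60==60 found!

Found at 6, 7 comps


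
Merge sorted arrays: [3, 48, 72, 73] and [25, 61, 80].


Take 3 from A
Take 25 from B
Take 48 from A
Take 61 from B
Take 72 from A
Take 73 from A

Merged: [3, 25, 48, 61, 72, 73, 80]


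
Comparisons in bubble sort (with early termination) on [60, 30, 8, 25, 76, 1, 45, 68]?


Algorithm: bubble sort (with early termination)
Input: [60, 30, 8, 25, 76, 1, 45, 68]
Sorted: [1, 8, 25, 30, 45, 60, 68, 76]

27


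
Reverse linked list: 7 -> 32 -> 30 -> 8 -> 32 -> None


Step 1: curr=7, set curr.next=prev(None) | reversed so far: 7
Step 2: curr=32, set curr.next=prev(7) | reversed so far: 32 -> 7
Step 3: curr=30, set curr.next=prev(32) | reversed so far: 30 -> 32 -> 7
Step 4: curr=8, set curr.next=prev(30) | reversed so far: 8 -> 30 -> 32 -> 7
Step 5: curr=32, set curr.next=prev(8) | reversed so far: 32 -> 8 -> 30 -> 32 -> 7

32 -> 8 -> 30 -> 32 -> 7 -> None


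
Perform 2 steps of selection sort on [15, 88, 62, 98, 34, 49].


Initial: [15, 88, 62, 98, 34, 49]
Step 1: min=15 at 0
  Swap: [15, 88, 62, 98, 34, 49]
Step 2: min=34 at 4
  Swap: [15, 34, 62, 98, 88, 49]

After 2 steps: [15, 34, 62, 98, 88, 49]


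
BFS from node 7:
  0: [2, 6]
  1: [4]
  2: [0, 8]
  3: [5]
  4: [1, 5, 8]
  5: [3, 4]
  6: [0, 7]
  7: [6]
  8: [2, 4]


Visit 7, enqueue [6]
Visit 6, enqueue [0]
Visit 0, enqueue [2]
Visit 2, enqueue [8]
Visit 8, enqueue [4]
Visit 4, enqueue [1, 5]
Visit 1, enqueue []
Visit 5, enqueue [3]
Visit 3, enqueue []

BFS order: [7, 6, 0, 2, 8, 4, 1, 5, 3]


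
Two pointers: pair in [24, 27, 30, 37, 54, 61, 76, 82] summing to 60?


lo=0(24)+hi=7(82)=106
lo=0(24)+hi=6(76)=100
lo=0(24)+hi=5(61)=85
lo=0(24)+hi=4(54)=78
lo=0(24)+hi=3(37)=61
lo=0(24)+hi=2(30)=54
lo=1(27)+hi=2(30)=57

No pair found


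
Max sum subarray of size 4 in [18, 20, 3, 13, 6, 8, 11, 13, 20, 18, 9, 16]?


[0:4]: 54
[1:5]: 42
[2:6]: 30
[3:7]: 38
[4:8]: 38
[5:9]: 52
[6:10]: 62
[7:11]: 60
[8:12]: 63

Max: 63 at [8:12]


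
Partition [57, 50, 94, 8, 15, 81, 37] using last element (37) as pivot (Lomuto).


Pivot: 37
  8 <= 37: swap -> [8, 50, 94, 57, 15, 81, 37]
  15 <= 37: swap -> [8, 15, 94, 57, 50, 81, 37]
Place pivot at 2: [8, 15, 37, 57, 50, 81, 94]

Partitioned: [8, 15, 37, 57, 50, 81, 94]


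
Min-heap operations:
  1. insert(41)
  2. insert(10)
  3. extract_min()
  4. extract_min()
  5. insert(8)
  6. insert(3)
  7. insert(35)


insert(41) -> [41]
insert(10) -> [10, 41]
extract_min()->10, [41]
extract_min()->41, []
insert(8) -> [8]
insert(3) -> [3, 8]
insert(35) -> [3, 8, 35]

Final heap: [3, 8, 35]


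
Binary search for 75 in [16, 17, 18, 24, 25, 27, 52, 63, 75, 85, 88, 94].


Step 1: lo=0, hi=11, mid=5, val=27
Step 2: lo=6, hi=11, mid=8, val=75

Found at index 8


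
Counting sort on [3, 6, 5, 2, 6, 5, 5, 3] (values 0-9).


Input: [3, 6, 5, 2, 6, 5, 5, 3]
Counts: [0, 0, 1, 2, 0, 3, 2, 0, 0, 0]

Sorted: [2, 3, 3, 5, 5, 5, 6, 6]


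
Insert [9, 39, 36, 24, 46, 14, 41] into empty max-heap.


Insert 9: [9]
Insert 39: [39, 9]
Insert 36: [39, 9, 36]
Insert 24: [39, 24, 36, 9]
Insert 46: [46, 39, 36, 9, 24]
Insert 14: [46, 39, 36, 9, 24, 14]
Insert 41: [46, 39, 41, 9, 24, 14, 36]

Final heap: [46, 39, 41, 9, 24, 14, 36]


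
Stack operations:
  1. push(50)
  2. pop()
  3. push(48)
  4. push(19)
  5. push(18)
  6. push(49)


push(50) -> [50]
pop()->50, []
push(48) -> [48]
push(19) -> [48, 19]
push(18) -> [48, 19, 18]
push(49) -> [48, 19, 18, 49]

Final stack: [48, 19, 18, 49]


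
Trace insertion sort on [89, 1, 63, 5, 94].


Initial: [89, 1, 63, 5, 94]
Insert 1: [1, 89, 63, 5, 94]
Insert 63: [1, 63, 89, 5, 94]
Insert 5: [1, 5, 63, 89, 94]
Insert 94: [1, 5, 63, 89, 94]

Sorted: [1, 5, 63, 89, 94]


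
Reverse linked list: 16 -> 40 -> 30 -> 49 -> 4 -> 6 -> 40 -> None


Step 1: curr=16, set curr.next=prev(None) | reversed so far: 16
Step 2: curr=40, set curr.next=prev(16) | reversed so far: 40 -> 16
Step 3: curr=30, set curr.next=prev(40) | reversed so far: 30 -> 40 -> 16
Step 4: curr=49, set curr.next=prev(30) | reversed so far: 49 -> 30 -> 40 -> 16
Step 5: curr=4, set curr.next=prev(49) | reversed so far: 4 -> 49 -> 30 -> 40 -> 16
Step 6: curr=6, set curr.next=prev(4) | reversed so far: 6 -> 4 -> 49 -> 30 -> 40 -> 16
Step 7: curr=40, set curr.next=prev(6) | reversed so far: 40 -> 6 -> 4 -> 49 -> 30 -> 40 -> 16

40 -> 6 -> 4 -> 49 -> 30 -> 40 -> 16 -> None


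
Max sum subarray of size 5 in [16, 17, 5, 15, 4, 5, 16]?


[0:5]: 57
[1:6]: 46
[2:7]: 45

Max: 57 at [0:5]


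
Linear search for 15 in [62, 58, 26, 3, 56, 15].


i=0: 62!=15
i=1: 58!=15
i=2: 26!=15
i=3: 3!=15
i=4: 56!=15
i=5: 15==15 found!

Found at 5, 6 comps


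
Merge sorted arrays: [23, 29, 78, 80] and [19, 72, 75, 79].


Take 19 from B
Take 23 from A
Take 29 from A
Take 72 from B
Take 75 from B
Take 78 from A
Take 79 from B

Merged: [19, 23, 29, 72, 75, 78, 79, 80]


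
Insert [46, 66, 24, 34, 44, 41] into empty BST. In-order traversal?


Insert 46: root
Insert 66: R from 46
Insert 24: L from 46
Insert 34: L from 46 -> R from 24
Insert 44: L from 46 -> R from 24 -> R from 34
Insert 41: L from 46 -> R from 24 -> R from 34 -> L from 44

In-order: [24, 34, 41, 44, 46, 66]


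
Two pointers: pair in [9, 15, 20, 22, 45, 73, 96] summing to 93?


lo=0(9)+hi=6(96)=105
lo=0(9)+hi=5(73)=82
lo=1(15)+hi=5(73)=88
lo=2(20)+hi=5(73)=93

Yes: 20+73=93


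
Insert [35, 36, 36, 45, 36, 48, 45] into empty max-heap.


Insert 35: [35]
Insert 36: [36, 35]
Insert 36: [36, 35, 36]
Insert 45: [45, 36, 36, 35]
Insert 36: [45, 36, 36, 35, 36]
Insert 48: [48, 36, 45, 35, 36, 36]
Insert 45: [48, 36, 45, 35, 36, 36, 45]

Final heap: [48, 36, 45, 35, 36, 36, 45]


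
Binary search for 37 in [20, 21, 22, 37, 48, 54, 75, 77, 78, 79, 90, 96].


Step 1: lo=0, hi=11, mid=5, val=54
Step 2: lo=0, hi=4, mid=2, val=22
Step 3: lo=3, hi=4, mid=3, val=37

Found at index 3


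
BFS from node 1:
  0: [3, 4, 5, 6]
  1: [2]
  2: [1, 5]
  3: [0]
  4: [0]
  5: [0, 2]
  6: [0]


Visit 1, enqueue [2]
Visit 2, enqueue [5]
Visit 5, enqueue [0]
Visit 0, enqueue [3, 4, 6]
Visit 3, enqueue []
Visit 4, enqueue []
Visit 6, enqueue []

BFS order: [1, 2, 5, 0, 3, 4, 6]


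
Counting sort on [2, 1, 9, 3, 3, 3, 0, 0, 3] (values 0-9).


Input: [2, 1, 9, 3, 3, 3, 0, 0, 3]
Counts: [2, 1, 1, 4, 0, 0, 0, 0, 0, 1]

Sorted: [0, 0, 1, 2, 3, 3, 3, 3, 9]
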